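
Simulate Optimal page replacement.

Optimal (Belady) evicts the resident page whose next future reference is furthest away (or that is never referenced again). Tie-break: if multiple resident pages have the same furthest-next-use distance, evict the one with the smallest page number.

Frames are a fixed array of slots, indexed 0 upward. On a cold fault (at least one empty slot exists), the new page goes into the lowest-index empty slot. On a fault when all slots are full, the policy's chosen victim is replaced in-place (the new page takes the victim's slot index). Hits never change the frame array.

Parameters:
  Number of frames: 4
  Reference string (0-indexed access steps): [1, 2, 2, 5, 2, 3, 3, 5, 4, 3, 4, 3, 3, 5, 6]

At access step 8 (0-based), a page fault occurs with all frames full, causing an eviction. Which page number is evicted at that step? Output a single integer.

Step 0: ref 1 -> FAULT, frames=[1,-,-,-]
Step 1: ref 2 -> FAULT, frames=[1,2,-,-]
Step 2: ref 2 -> HIT, frames=[1,2,-,-]
Step 3: ref 5 -> FAULT, frames=[1,2,5,-]
Step 4: ref 2 -> HIT, frames=[1,2,5,-]
Step 5: ref 3 -> FAULT, frames=[1,2,5,3]
Step 6: ref 3 -> HIT, frames=[1,2,5,3]
Step 7: ref 5 -> HIT, frames=[1,2,5,3]
Step 8: ref 4 -> FAULT, evict 1, frames=[4,2,5,3]
At step 8: evicted page 1

Answer: 1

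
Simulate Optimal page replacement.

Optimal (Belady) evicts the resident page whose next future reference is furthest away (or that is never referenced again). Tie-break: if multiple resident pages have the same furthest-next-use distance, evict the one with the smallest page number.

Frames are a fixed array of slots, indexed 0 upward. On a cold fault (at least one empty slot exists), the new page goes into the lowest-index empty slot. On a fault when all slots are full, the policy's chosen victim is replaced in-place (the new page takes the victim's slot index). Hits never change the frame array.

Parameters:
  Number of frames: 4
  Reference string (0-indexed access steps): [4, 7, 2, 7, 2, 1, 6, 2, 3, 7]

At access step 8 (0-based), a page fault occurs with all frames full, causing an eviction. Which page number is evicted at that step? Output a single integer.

Step 0: ref 4 -> FAULT, frames=[4,-,-,-]
Step 1: ref 7 -> FAULT, frames=[4,7,-,-]
Step 2: ref 2 -> FAULT, frames=[4,7,2,-]
Step 3: ref 7 -> HIT, frames=[4,7,2,-]
Step 4: ref 2 -> HIT, frames=[4,7,2,-]
Step 5: ref 1 -> FAULT, frames=[4,7,2,1]
Step 6: ref 6 -> FAULT, evict 1, frames=[4,7,2,6]
Step 7: ref 2 -> HIT, frames=[4,7,2,6]
Step 8: ref 3 -> FAULT, evict 2, frames=[4,7,3,6]
At step 8: evicted page 2

Answer: 2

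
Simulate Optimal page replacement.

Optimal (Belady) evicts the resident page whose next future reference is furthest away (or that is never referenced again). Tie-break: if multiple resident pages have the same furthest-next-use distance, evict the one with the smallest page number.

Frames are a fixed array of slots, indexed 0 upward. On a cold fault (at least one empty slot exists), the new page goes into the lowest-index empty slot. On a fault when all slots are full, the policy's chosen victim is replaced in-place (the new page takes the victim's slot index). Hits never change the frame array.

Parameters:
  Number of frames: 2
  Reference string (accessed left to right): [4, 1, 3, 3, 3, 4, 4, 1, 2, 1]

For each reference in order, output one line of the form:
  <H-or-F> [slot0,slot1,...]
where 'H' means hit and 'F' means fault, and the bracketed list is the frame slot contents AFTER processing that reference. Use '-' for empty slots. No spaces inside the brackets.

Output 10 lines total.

F [4,-]
F [4,1]
F [4,3]
H [4,3]
H [4,3]
H [4,3]
H [4,3]
F [4,1]
F [2,1]
H [2,1]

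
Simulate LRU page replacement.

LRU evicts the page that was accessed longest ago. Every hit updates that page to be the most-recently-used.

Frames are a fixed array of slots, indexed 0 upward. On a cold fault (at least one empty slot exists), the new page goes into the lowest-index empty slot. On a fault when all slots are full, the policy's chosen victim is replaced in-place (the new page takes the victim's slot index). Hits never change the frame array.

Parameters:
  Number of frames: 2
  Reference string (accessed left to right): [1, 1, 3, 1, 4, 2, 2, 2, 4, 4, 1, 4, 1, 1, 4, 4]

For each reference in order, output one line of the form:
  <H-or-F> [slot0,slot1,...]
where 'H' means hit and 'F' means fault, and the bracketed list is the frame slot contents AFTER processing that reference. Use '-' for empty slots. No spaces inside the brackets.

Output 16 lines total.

F [1,-]
H [1,-]
F [1,3]
H [1,3]
F [1,4]
F [2,4]
H [2,4]
H [2,4]
H [2,4]
H [2,4]
F [1,4]
H [1,4]
H [1,4]
H [1,4]
H [1,4]
H [1,4]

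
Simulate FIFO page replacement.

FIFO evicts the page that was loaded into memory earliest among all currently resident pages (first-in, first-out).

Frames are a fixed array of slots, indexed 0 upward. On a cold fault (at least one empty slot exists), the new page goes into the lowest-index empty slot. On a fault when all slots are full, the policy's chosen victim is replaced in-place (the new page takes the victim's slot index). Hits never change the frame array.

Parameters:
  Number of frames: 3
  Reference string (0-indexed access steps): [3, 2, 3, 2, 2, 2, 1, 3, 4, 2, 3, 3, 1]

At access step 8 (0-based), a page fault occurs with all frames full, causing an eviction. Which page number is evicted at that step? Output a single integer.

Answer: 3

Derivation:
Step 0: ref 3 -> FAULT, frames=[3,-,-]
Step 1: ref 2 -> FAULT, frames=[3,2,-]
Step 2: ref 3 -> HIT, frames=[3,2,-]
Step 3: ref 2 -> HIT, frames=[3,2,-]
Step 4: ref 2 -> HIT, frames=[3,2,-]
Step 5: ref 2 -> HIT, frames=[3,2,-]
Step 6: ref 1 -> FAULT, frames=[3,2,1]
Step 7: ref 3 -> HIT, frames=[3,2,1]
Step 8: ref 4 -> FAULT, evict 3, frames=[4,2,1]
At step 8: evicted page 3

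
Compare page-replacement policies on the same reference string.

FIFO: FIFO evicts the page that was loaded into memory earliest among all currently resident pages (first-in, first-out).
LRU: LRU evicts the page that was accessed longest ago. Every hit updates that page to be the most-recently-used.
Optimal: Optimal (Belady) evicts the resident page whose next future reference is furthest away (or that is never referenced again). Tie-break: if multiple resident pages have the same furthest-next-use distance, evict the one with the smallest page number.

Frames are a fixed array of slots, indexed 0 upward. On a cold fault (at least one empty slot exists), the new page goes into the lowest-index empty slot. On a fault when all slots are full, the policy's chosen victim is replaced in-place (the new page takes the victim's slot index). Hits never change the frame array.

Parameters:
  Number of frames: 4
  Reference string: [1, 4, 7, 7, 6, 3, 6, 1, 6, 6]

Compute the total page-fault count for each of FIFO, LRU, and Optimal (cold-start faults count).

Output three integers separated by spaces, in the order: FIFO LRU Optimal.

--- FIFO ---
  step 0: ref 1 -> FAULT, frames=[1,-,-,-] (faults so far: 1)
  step 1: ref 4 -> FAULT, frames=[1,4,-,-] (faults so far: 2)
  step 2: ref 7 -> FAULT, frames=[1,4,7,-] (faults so far: 3)
  step 3: ref 7 -> HIT, frames=[1,4,7,-] (faults so far: 3)
  step 4: ref 6 -> FAULT, frames=[1,4,7,6] (faults so far: 4)
  step 5: ref 3 -> FAULT, evict 1, frames=[3,4,7,6] (faults so far: 5)
  step 6: ref 6 -> HIT, frames=[3,4,7,6] (faults so far: 5)
  step 7: ref 1 -> FAULT, evict 4, frames=[3,1,7,6] (faults so far: 6)
  step 8: ref 6 -> HIT, frames=[3,1,7,6] (faults so far: 6)
  step 9: ref 6 -> HIT, frames=[3,1,7,6] (faults so far: 6)
  FIFO total faults: 6
--- LRU ---
  step 0: ref 1 -> FAULT, frames=[1,-,-,-] (faults so far: 1)
  step 1: ref 4 -> FAULT, frames=[1,4,-,-] (faults so far: 2)
  step 2: ref 7 -> FAULT, frames=[1,4,7,-] (faults so far: 3)
  step 3: ref 7 -> HIT, frames=[1,4,7,-] (faults so far: 3)
  step 4: ref 6 -> FAULT, frames=[1,4,7,6] (faults so far: 4)
  step 5: ref 3 -> FAULT, evict 1, frames=[3,4,7,6] (faults so far: 5)
  step 6: ref 6 -> HIT, frames=[3,4,7,6] (faults so far: 5)
  step 7: ref 1 -> FAULT, evict 4, frames=[3,1,7,6] (faults so far: 6)
  step 8: ref 6 -> HIT, frames=[3,1,7,6] (faults so far: 6)
  step 9: ref 6 -> HIT, frames=[3,1,7,6] (faults so far: 6)
  LRU total faults: 6
--- Optimal ---
  step 0: ref 1 -> FAULT, frames=[1,-,-,-] (faults so far: 1)
  step 1: ref 4 -> FAULT, frames=[1,4,-,-] (faults so far: 2)
  step 2: ref 7 -> FAULT, frames=[1,4,7,-] (faults so far: 3)
  step 3: ref 7 -> HIT, frames=[1,4,7,-] (faults so far: 3)
  step 4: ref 6 -> FAULT, frames=[1,4,7,6] (faults so far: 4)
  step 5: ref 3 -> FAULT, evict 4, frames=[1,3,7,6] (faults so far: 5)
  step 6: ref 6 -> HIT, frames=[1,3,7,6] (faults so far: 5)
  step 7: ref 1 -> HIT, frames=[1,3,7,6] (faults so far: 5)
  step 8: ref 6 -> HIT, frames=[1,3,7,6] (faults so far: 5)
  step 9: ref 6 -> HIT, frames=[1,3,7,6] (faults so far: 5)
  Optimal total faults: 5

Answer: 6 6 5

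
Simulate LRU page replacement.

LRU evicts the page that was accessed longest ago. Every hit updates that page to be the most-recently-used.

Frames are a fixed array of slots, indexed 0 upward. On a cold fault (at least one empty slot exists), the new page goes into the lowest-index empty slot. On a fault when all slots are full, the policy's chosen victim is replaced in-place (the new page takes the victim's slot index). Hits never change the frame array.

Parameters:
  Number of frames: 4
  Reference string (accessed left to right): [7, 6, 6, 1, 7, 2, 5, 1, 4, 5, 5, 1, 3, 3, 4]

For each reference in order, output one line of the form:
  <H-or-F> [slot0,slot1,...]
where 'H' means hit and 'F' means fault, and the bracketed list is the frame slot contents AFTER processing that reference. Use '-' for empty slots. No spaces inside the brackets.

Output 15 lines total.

F [7,-,-,-]
F [7,6,-,-]
H [7,6,-,-]
F [7,6,1,-]
H [7,6,1,-]
F [7,6,1,2]
F [7,5,1,2]
H [7,5,1,2]
F [4,5,1,2]
H [4,5,1,2]
H [4,5,1,2]
H [4,5,1,2]
F [4,5,1,3]
H [4,5,1,3]
H [4,5,1,3]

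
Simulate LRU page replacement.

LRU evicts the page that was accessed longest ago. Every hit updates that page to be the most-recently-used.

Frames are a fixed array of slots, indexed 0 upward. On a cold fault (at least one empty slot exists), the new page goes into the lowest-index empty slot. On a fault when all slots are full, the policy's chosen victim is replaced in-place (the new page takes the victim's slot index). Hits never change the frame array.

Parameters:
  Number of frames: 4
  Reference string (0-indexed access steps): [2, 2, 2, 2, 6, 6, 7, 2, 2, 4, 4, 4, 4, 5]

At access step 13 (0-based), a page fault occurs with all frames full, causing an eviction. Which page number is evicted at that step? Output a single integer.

Step 0: ref 2 -> FAULT, frames=[2,-,-,-]
Step 1: ref 2 -> HIT, frames=[2,-,-,-]
Step 2: ref 2 -> HIT, frames=[2,-,-,-]
Step 3: ref 2 -> HIT, frames=[2,-,-,-]
Step 4: ref 6 -> FAULT, frames=[2,6,-,-]
Step 5: ref 6 -> HIT, frames=[2,6,-,-]
Step 6: ref 7 -> FAULT, frames=[2,6,7,-]
Step 7: ref 2 -> HIT, frames=[2,6,7,-]
Step 8: ref 2 -> HIT, frames=[2,6,7,-]
Step 9: ref 4 -> FAULT, frames=[2,6,7,4]
Step 10: ref 4 -> HIT, frames=[2,6,7,4]
Step 11: ref 4 -> HIT, frames=[2,6,7,4]
Step 12: ref 4 -> HIT, frames=[2,6,7,4]
Step 13: ref 5 -> FAULT, evict 6, frames=[2,5,7,4]
At step 13: evicted page 6

Answer: 6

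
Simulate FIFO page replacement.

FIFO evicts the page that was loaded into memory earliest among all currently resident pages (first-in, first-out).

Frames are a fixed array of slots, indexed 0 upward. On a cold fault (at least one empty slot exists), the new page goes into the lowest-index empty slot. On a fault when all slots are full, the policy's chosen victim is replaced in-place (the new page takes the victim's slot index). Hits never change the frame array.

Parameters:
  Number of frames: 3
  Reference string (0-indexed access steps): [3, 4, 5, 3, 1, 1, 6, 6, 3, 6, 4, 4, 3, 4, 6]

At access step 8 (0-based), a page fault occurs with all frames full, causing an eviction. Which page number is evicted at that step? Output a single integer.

Answer: 5

Derivation:
Step 0: ref 3 -> FAULT, frames=[3,-,-]
Step 1: ref 4 -> FAULT, frames=[3,4,-]
Step 2: ref 5 -> FAULT, frames=[3,4,5]
Step 3: ref 3 -> HIT, frames=[3,4,5]
Step 4: ref 1 -> FAULT, evict 3, frames=[1,4,5]
Step 5: ref 1 -> HIT, frames=[1,4,5]
Step 6: ref 6 -> FAULT, evict 4, frames=[1,6,5]
Step 7: ref 6 -> HIT, frames=[1,6,5]
Step 8: ref 3 -> FAULT, evict 5, frames=[1,6,3]
At step 8: evicted page 5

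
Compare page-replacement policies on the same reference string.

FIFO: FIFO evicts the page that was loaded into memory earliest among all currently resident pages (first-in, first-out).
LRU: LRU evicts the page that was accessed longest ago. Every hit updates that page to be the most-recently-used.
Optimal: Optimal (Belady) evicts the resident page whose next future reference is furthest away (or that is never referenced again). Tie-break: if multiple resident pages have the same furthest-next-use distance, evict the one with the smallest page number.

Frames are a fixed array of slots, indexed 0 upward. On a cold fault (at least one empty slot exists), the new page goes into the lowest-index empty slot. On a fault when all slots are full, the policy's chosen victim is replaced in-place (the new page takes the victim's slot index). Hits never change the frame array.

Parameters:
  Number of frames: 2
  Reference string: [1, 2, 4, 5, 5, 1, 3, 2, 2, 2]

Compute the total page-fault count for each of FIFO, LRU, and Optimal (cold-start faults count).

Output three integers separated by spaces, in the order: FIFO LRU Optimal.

Answer: 7 7 6

Derivation:
--- FIFO ---
  step 0: ref 1 -> FAULT, frames=[1,-] (faults so far: 1)
  step 1: ref 2 -> FAULT, frames=[1,2] (faults so far: 2)
  step 2: ref 4 -> FAULT, evict 1, frames=[4,2] (faults so far: 3)
  step 3: ref 5 -> FAULT, evict 2, frames=[4,5] (faults so far: 4)
  step 4: ref 5 -> HIT, frames=[4,5] (faults so far: 4)
  step 5: ref 1 -> FAULT, evict 4, frames=[1,5] (faults so far: 5)
  step 6: ref 3 -> FAULT, evict 5, frames=[1,3] (faults so far: 6)
  step 7: ref 2 -> FAULT, evict 1, frames=[2,3] (faults so far: 7)
  step 8: ref 2 -> HIT, frames=[2,3] (faults so far: 7)
  step 9: ref 2 -> HIT, frames=[2,3] (faults so far: 7)
  FIFO total faults: 7
--- LRU ---
  step 0: ref 1 -> FAULT, frames=[1,-] (faults so far: 1)
  step 1: ref 2 -> FAULT, frames=[1,2] (faults so far: 2)
  step 2: ref 4 -> FAULT, evict 1, frames=[4,2] (faults so far: 3)
  step 3: ref 5 -> FAULT, evict 2, frames=[4,5] (faults so far: 4)
  step 4: ref 5 -> HIT, frames=[4,5] (faults so far: 4)
  step 5: ref 1 -> FAULT, evict 4, frames=[1,5] (faults so far: 5)
  step 6: ref 3 -> FAULT, evict 5, frames=[1,3] (faults so far: 6)
  step 7: ref 2 -> FAULT, evict 1, frames=[2,3] (faults so far: 7)
  step 8: ref 2 -> HIT, frames=[2,3] (faults so far: 7)
  step 9: ref 2 -> HIT, frames=[2,3] (faults so far: 7)
  LRU total faults: 7
--- Optimal ---
  step 0: ref 1 -> FAULT, frames=[1,-] (faults so far: 1)
  step 1: ref 2 -> FAULT, frames=[1,2] (faults so far: 2)
  step 2: ref 4 -> FAULT, evict 2, frames=[1,4] (faults so far: 3)
  step 3: ref 5 -> FAULT, evict 4, frames=[1,5] (faults so far: 4)
  step 4: ref 5 -> HIT, frames=[1,5] (faults so far: 4)
  step 5: ref 1 -> HIT, frames=[1,5] (faults so far: 4)
  step 6: ref 3 -> FAULT, evict 1, frames=[3,5] (faults so far: 5)
  step 7: ref 2 -> FAULT, evict 3, frames=[2,5] (faults so far: 6)
  step 8: ref 2 -> HIT, frames=[2,5] (faults so far: 6)
  step 9: ref 2 -> HIT, frames=[2,5] (faults so far: 6)
  Optimal total faults: 6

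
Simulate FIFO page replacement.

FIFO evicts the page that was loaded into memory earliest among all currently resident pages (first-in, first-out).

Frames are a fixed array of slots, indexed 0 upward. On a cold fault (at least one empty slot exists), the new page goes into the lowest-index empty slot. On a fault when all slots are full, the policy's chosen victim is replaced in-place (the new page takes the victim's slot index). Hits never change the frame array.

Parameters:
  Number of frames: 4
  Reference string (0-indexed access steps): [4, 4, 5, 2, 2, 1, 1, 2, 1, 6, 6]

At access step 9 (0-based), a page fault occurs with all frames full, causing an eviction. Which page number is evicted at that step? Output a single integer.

Step 0: ref 4 -> FAULT, frames=[4,-,-,-]
Step 1: ref 4 -> HIT, frames=[4,-,-,-]
Step 2: ref 5 -> FAULT, frames=[4,5,-,-]
Step 3: ref 2 -> FAULT, frames=[4,5,2,-]
Step 4: ref 2 -> HIT, frames=[4,5,2,-]
Step 5: ref 1 -> FAULT, frames=[4,5,2,1]
Step 6: ref 1 -> HIT, frames=[4,5,2,1]
Step 7: ref 2 -> HIT, frames=[4,5,2,1]
Step 8: ref 1 -> HIT, frames=[4,5,2,1]
Step 9: ref 6 -> FAULT, evict 4, frames=[6,5,2,1]
At step 9: evicted page 4

Answer: 4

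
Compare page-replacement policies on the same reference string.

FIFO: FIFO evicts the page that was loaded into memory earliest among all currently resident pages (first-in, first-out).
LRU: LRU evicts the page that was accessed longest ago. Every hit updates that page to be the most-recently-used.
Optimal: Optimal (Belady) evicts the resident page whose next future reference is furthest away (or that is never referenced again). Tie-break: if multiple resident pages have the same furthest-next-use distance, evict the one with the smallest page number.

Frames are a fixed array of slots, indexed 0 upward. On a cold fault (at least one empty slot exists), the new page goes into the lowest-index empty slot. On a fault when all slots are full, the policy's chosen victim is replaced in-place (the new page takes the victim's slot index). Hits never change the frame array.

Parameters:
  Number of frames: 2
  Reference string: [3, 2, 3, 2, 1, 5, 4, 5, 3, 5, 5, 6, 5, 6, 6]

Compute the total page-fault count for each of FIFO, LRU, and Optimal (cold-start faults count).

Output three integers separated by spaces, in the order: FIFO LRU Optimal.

--- FIFO ---
  step 0: ref 3 -> FAULT, frames=[3,-] (faults so far: 1)
  step 1: ref 2 -> FAULT, frames=[3,2] (faults so far: 2)
  step 2: ref 3 -> HIT, frames=[3,2] (faults so far: 2)
  step 3: ref 2 -> HIT, frames=[3,2] (faults so far: 2)
  step 4: ref 1 -> FAULT, evict 3, frames=[1,2] (faults so far: 3)
  step 5: ref 5 -> FAULT, evict 2, frames=[1,5] (faults so far: 4)
  step 6: ref 4 -> FAULT, evict 1, frames=[4,5] (faults so far: 5)
  step 7: ref 5 -> HIT, frames=[4,5] (faults so far: 5)
  step 8: ref 3 -> FAULT, evict 5, frames=[4,3] (faults so far: 6)
  step 9: ref 5 -> FAULT, evict 4, frames=[5,3] (faults so far: 7)
  step 10: ref 5 -> HIT, frames=[5,3] (faults so far: 7)
  step 11: ref 6 -> FAULT, evict 3, frames=[5,6] (faults so far: 8)
  step 12: ref 5 -> HIT, frames=[5,6] (faults so far: 8)
  step 13: ref 6 -> HIT, frames=[5,6] (faults so far: 8)
  step 14: ref 6 -> HIT, frames=[5,6] (faults so far: 8)
  FIFO total faults: 8
--- LRU ---
  step 0: ref 3 -> FAULT, frames=[3,-] (faults so far: 1)
  step 1: ref 2 -> FAULT, frames=[3,2] (faults so far: 2)
  step 2: ref 3 -> HIT, frames=[3,2] (faults so far: 2)
  step 3: ref 2 -> HIT, frames=[3,2] (faults so far: 2)
  step 4: ref 1 -> FAULT, evict 3, frames=[1,2] (faults so far: 3)
  step 5: ref 5 -> FAULT, evict 2, frames=[1,5] (faults so far: 4)
  step 6: ref 4 -> FAULT, evict 1, frames=[4,5] (faults so far: 5)
  step 7: ref 5 -> HIT, frames=[4,5] (faults so far: 5)
  step 8: ref 3 -> FAULT, evict 4, frames=[3,5] (faults so far: 6)
  step 9: ref 5 -> HIT, frames=[3,5] (faults so far: 6)
  step 10: ref 5 -> HIT, frames=[3,5] (faults so far: 6)
  step 11: ref 6 -> FAULT, evict 3, frames=[6,5] (faults so far: 7)
  step 12: ref 5 -> HIT, frames=[6,5] (faults so far: 7)
  step 13: ref 6 -> HIT, frames=[6,5] (faults so far: 7)
  step 14: ref 6 -> HIT, frames=[6,5] (faults so far: 7)
  LRU total faults: 7
--- Optimal ---
  step 0: ref 3 -> FAULT, frames=[3,-] (faults so far: 1)
  step 1: ref 2 -> FAULT, frames=[3,2] (faults so far: 2)
  step 2: ref 3 -> HIT, frames=[3,2] (faults so far: 2)
  step 3: ref 2 -> HIT, frames=[3,2] (faults so far: 2)
  step 4: ref 1 -> FAULT, evict 2, frames=[3,1] (faults so far: 3)
  step 5: ref 5 -> FAULT, evict 1, frames=[3,5] (faults so far: 4)
  step 6: ref 4 -> FAULT, evict 3, frames=[4,5] (faults so far: 5)
  step 7: ref 5 -> HIT, frames=[4,5] (faults so far: 5)
  step 8: ref 3 -> FAULT, evict 4, frames=[3,5] (faults so far: 6)
  step 9: ref 5 -> HIT, frames=[3,5] (faults so far: 6)
  step 10: ref 5 -> HIT, frames=[3,5] (faults so far: 6)
  step 11: ref 6 -> FAULT, evict 3, frames=[6,5] (faults so far: 7)
  step 12: ref 5 -> HIT, frames=[6,5] (faults so far: 7)
  step 13: ref 6 -> HIT, frames=[6,5] (faults so far: 7)
  step 14: ref 6 -> HIT, frames=[6,5] (faults so far: 7)
  Optimal total faults: 7

Answer: 8 7 7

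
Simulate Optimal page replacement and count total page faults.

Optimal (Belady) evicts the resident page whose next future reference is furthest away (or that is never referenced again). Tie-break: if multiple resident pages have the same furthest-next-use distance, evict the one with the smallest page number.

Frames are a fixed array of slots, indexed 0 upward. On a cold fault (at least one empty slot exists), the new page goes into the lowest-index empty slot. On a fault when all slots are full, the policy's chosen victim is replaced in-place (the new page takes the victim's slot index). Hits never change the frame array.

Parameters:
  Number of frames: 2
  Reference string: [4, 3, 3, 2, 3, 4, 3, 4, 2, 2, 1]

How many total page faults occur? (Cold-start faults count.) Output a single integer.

Answer: 6

Derivation:
Step 0: ref 4 → FAULT, frames=[4,-]
Step 1: ref 3 → FAULT, frames=[4,3]
Step 2: ref 3 → HIT, frames=[4,3]
Step 3: ref 2 → FAULT (evict 4), frames=[2,3]
Step 4: ref 3 → HIT, frames=[2,3]
Step 5: ref 4 → FAULT (evict 2), frames=[4,3]
Step 6: ref 3 → HIT, frames=[4,3]
Step 7: ref 4 → HIT, frames=[4,3]
Step 8: ref 2 → FAULT (evict 3), frames=[4,2]
Step 9: ref 2 → HIT, frames=[4,2]
Step 10: ref 1 → FAULT (evict 2), frames=[4,1]
Total faults: 6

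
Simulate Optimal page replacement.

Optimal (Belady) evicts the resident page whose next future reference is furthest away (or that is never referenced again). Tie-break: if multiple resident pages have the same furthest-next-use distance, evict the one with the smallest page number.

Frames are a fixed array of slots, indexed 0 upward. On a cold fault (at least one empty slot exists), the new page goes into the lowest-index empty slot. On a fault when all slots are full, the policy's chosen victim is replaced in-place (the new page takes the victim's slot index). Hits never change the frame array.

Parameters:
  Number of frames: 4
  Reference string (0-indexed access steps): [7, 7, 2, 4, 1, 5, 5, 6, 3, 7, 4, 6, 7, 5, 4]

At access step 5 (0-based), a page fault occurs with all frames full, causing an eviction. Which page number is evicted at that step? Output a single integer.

Answer: 1

Derivation:
Step 0: ref 7 -> FAULT, frames=[7,-,-,-]
Step 1: ref 7 -> HIT, frames=[7,-,-,-]
Step 2: ref 2 -> FAULT, frames=[7,2,-,-]
Step 3: ref 4 -> FAULT, frames=[7,2,4,-]
Step 4: ref 1 -> FAULT, frames=[7,2,4,1]
Step 5: ref 5 -> FAULT, evict 1, frames=[7,2,4,5]
At step 5: evicted page 1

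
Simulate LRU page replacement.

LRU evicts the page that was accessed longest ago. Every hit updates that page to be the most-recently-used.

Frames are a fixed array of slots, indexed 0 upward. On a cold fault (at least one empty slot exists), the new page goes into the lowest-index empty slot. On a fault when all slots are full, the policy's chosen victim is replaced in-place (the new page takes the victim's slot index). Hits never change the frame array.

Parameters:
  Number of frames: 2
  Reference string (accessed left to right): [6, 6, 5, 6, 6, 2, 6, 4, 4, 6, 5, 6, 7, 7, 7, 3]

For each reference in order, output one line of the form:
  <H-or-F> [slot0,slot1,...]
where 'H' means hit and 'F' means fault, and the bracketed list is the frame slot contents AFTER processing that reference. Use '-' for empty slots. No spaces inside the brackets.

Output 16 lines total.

F [6,-]
H [6,-]
F [6,5]
H [6,5]
H [6,5]
F [6,2]
H [6,2]
F [6,4]
H [6,4]
H [6,4]
F [6,5]
H [6,5]
F [6,7]
H [6,7]
H [6,7]
F [3,7]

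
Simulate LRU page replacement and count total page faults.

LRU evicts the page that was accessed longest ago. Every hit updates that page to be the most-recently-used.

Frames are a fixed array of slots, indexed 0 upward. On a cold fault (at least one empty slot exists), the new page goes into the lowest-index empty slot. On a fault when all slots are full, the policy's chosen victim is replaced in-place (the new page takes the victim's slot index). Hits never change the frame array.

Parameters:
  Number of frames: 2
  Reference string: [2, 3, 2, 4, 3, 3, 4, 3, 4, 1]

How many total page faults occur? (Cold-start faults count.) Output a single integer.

Answer: 5

Derivation:
Step 0: ref 2 → FAULT, frames=[2,-]
Step 1: ref 3 → FAULT, frames=[2,3]
Step 2: ref 2 → HIT, frames=[2,3]
Step 3: ref 4 → FAULT (evict 3), frames=[2,4]
Step 4: ref 3 → FAULT (evict 2), frames=[3,4]
Step 5: ref 3 → HIT, frames=[3,4]
Step 6: ref 4 → HIT, frames=[3,4]
Step 7: ref 3 → HIT, frames=[3,4]
Step 8: ref 4 → HIT, frames=[3,4]
Step 9: ref 1 → FAULT (evict 3), frames=[1,4]
Total faults: 5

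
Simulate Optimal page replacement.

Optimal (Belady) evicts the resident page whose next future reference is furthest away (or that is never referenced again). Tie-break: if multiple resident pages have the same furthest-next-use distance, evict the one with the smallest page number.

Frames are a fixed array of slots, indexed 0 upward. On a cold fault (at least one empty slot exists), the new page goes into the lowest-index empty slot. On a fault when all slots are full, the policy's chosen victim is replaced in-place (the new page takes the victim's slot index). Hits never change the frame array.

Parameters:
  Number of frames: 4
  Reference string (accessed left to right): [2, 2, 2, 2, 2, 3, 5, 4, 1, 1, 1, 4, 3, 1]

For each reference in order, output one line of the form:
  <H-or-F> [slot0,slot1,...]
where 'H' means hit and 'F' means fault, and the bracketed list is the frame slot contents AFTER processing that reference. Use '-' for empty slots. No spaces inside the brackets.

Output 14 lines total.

F [2,-,-,-]
H [2,-,-,-]
H [2,-,-,-]
H [2,-,-,-]
H [2,-,-,-]
F [2,3,-,-]
F [2,3,5,-]
F [2,3,5,4]
F [1,3,5,4]
H [1,3,5,4]
H [1,3,5,4]
H [1,3,5,4]
H [1,3,5,4]
H [1,3,5,4]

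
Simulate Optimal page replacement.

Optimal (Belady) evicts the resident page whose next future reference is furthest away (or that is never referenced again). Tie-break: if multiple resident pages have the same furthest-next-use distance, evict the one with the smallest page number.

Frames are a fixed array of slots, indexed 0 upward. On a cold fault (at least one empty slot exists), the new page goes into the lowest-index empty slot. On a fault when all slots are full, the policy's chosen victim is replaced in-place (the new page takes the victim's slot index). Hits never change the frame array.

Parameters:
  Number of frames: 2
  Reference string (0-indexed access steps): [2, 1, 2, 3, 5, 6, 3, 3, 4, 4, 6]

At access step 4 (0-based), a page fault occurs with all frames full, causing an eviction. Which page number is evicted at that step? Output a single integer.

Step 0: ref 2 -> FAULT, frames=[2,-]
Step 1: ref 1 -> FAULT, frames=[2,1]
Step 2: ref 2 -> HIT, frames=[2,1]
Step 3: ref 3 -> FAULT, evict 1, frames=[2,3]
Step 4: ref 5 -> FAULT, evict 2, frames=[5,3]
At step 4: evicted page 2

Answer: 2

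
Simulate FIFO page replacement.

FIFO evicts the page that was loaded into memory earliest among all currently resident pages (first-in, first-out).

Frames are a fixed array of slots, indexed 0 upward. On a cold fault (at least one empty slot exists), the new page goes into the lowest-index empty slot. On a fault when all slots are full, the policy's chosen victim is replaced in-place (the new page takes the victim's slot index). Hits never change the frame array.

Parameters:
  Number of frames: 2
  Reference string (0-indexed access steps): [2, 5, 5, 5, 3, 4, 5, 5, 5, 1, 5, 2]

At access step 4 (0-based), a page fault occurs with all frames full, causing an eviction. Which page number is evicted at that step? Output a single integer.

Answer: 2

Derivation:
Step 0: ref 2 -> FAULT, frames=[2,-]
Step 1: ref 5 -> FAULT, frames=[2,5]
Step 2: ref 5 -> HIT, frames=[2,5]
Step 3: ref 5 -> HIT, frames=[2,5]
Step 4: ref 3 -> FAULT, evict 2, frames=[3,5]
At step 4: evicted page 2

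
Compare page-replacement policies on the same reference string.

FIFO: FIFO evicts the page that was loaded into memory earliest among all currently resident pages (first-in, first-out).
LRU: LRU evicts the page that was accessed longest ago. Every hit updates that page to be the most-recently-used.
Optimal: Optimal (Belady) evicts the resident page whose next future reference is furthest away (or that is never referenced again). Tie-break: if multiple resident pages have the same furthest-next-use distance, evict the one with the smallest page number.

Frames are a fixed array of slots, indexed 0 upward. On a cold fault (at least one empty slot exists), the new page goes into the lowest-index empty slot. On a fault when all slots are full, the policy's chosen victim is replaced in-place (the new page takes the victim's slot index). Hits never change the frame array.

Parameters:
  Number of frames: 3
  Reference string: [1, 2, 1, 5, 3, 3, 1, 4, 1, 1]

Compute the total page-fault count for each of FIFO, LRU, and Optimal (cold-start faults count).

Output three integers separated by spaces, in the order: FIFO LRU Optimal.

--- FIFO ---
  step 0: ref 1 -> FAULT, frames=[1,-,-] (faults so far: 1)
  step 1: ref 2 -> FAULT, frames=[1,2,-] (faults so far: 2)
  step 2: ref 1 -> HIT, frames=[1,2,-] (faults so far: 2)
  step 3: ref 5 -> FAULT, frames=[1,2,5] (faults so far: 3)
  step 4: ref 3 -> FAULT, evict 1, frames=[3,2,5] (faults so far: 4)
  step 5: ref 3 -> HIT, frames=[3,2,5] (faults so far: 4)
  step 6: ref 1 -> FAULT, evict 2, frames=[3,1,5] (faults so far: 5)
  step 7: ref 4 -> FAULT, evict 5, frames=[3,1,4] (faults so far: 6)
  step 8: ref 1 -> HIT, frames=[3,1,4] (faults so far: 6)
  step 9: ref 1 -> HIT, frames=[3,1,4] (faults so far: 6)
  FIFO total faults: 6
--- LRU ---
  step 0: ref 1 -> FAULT, frames=[1,-,-] (faults so far: 1)
  step 1: ref 2 -> FAULT, frames=[1,2,-] (faults so far: 2)
  step 2: ref 1 -> HIT, frames=[1,2,-] (faults so far: 2)
  step 3: ref 5 -> FAULT, frames=[1,2,5] (faults so far: 3)
  step 4: ref 3 -> FAULT, evict 2, frames=[1,3,5] (faults so far: 4)
  step 5: ref 3 -> HIT, frames=[1,3,5] (faults so far: 4)
  step 6: ref 1 -> HIT, frames=[1,3,5] (faults so far: 4)
  step 7: ref 4 -> FAULT, evict 5, frames=[1,3,4] (faults so far: 5)
  step 8: ref 1 -> HIT, frames=[1,3,4] (faults so far: 5)
  step 9: ref 1 -> HIT, frames=[1,3,4] (faults so far: 5)
  LRU total faults: 5
--- Optimal ---
  step 0: ref 1 -> FAULT, frames=[1,-,-] (faults so far: 1)
  step 1: ref 2 -> FAULT, frames=[1,2,-] (faults so far: 2)
  step 2: ref 1 -> HIT, frames=[1,2,-] (faults so far: 2)
  step 3: ref 5 -> FAULT, frames=[1,2,5] (faults so far: 3)
  step 4: ref 3 -> FAULT, evict 2, frames=[1,3,5] (faults so far: 4)
  step 5: ref 3 -> HIT, frames=[1,3,5] (faults so far: 4)
  step 6: ref 1 -> HIT, frames=[1,3,5] (faults so far: 4)
  step 7: ref 4 -> FAULT, evict 3, frames=[1,4,5] (faults so far: 5)
  step 8: ref 1 -> HIT, frames=[1,4,5] (faults so far: 5)
  step 9: ref 1 -> HIT, frames=[1,4,5] (faults so far: 5)
  Optimal total faults: 5

Answer: 6 5 5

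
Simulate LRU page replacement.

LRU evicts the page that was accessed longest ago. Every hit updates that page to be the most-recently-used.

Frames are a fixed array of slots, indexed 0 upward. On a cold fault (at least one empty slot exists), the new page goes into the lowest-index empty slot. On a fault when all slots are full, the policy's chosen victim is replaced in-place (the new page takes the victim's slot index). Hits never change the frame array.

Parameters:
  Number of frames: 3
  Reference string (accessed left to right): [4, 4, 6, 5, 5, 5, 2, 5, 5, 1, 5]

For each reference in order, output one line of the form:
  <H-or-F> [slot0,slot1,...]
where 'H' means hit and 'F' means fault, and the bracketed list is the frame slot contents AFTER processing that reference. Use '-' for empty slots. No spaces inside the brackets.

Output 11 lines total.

F [4,-,-]
H [4,-,-]
F [4,6,-]
F [4,6,5]
H [4,6,5]
H [4,6,5]
F [2,6,5]
H [2,6,5]
H [2,6,5]
F [2,1,5]
H [2,1,5]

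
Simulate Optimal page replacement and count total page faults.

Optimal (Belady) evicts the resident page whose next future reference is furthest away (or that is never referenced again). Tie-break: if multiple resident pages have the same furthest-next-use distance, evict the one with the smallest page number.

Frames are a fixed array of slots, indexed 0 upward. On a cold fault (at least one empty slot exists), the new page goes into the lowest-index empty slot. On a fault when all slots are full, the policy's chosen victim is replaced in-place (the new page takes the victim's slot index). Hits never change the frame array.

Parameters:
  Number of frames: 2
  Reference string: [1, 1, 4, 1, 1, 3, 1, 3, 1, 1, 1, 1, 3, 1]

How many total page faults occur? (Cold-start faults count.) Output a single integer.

Step 0: ref 1 → FAULT, frames=[1,-]
Step 1: ref 1 → HIT, frames=[1,-]
Step 2: ref 4 → FAULT, frames=[1,4]
Step 3: ref 1 → HIT, frames=[1,4]
Step 4: ref 1 → HIT, frames=[1,4]
Step 5: ref 3 → FAULT (evict 4), frames=[1,3]
Step 6: ref 1 → HIT, frames=[1,3]
Step 7: ref 3 → HIT, frames=[1,3]
Step 8: ref 1 → HIT, frames=[1,3]
Step 9: ref 1 → HIT, frames=[1,3]
Step 10: ref 1 → HIT, frames=[1,3]
Step 11: ref 1 → HIT, frames=[1,3]
Step 12: ref 3 → HIT, frames=[1,3]
Step 13: ref 1 → HIT, frames=[1,3]
Total faults: 3

Answer: 3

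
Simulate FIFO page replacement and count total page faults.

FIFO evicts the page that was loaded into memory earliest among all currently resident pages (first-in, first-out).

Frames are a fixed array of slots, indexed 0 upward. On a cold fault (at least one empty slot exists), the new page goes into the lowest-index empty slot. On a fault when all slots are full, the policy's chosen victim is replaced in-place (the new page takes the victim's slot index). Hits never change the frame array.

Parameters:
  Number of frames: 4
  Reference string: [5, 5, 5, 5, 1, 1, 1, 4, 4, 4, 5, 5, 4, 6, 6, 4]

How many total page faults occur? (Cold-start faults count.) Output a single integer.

Step 0: ref 5 → FAULT, frames=[5,-,-,-]
Step 1: ref 5 → HIT, frames=[5,-,-,-]
Step 2: ref 5 → HIT, frames=[5,-,-,-]
Step 3: ref 5 → HIT, frames=[5,-,-,-]
Step 4: ref 1 → FAULT, frames=[5,1,-,-]
Step 5: ref 1 → HIT, frames=[5,1,-,-]
Step 6: ref 1 → HIT, frames=[5,1,-,-]
Step 7: ref 4 → FAULT, frames=[5,1,4,-]
Step 8: ref 4 → HIT, frames=[5,1,4,-]
Step 9: ref 4 → HIT, frames=[5,1,4,-]
Step 10: ref 5 → HIT, frames=[5,1,4,-]
Step 11: ref 5 → HIT, frames=[5,1,4,-]
Step 12: ref 4 → HIT, frames=[5,1,4,-]
Step 13: ref 6 → FAULT, frames=[5,1,4,6]
Step 14: ref 6 → HIT, frames=[5,1,4,6]
Step 15: ref 4 → HIT, frames=[5,1,4,6]
Total faults: 4

Answer: 4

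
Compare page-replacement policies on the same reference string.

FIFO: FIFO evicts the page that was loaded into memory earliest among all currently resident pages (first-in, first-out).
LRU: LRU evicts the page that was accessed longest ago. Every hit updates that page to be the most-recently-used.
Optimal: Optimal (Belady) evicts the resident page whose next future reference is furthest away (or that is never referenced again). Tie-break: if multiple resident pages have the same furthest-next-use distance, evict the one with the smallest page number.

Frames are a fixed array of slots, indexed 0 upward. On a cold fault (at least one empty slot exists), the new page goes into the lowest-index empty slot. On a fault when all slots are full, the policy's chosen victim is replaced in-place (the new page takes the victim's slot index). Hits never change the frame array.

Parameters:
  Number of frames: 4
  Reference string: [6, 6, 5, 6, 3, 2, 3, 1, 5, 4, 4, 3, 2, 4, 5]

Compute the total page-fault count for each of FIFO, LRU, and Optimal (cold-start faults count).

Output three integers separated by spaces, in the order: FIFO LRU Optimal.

--- FIFO ---
  step 0: ref 6 -> FAULT, frames=[6,-,-,-] (faults so far: 1)
  step 1: ref 6 -> HIT, frames=[6,-,-,-] (faults so far: 1)
  step 2: ref 5 -> FAULT, frames=[6,5,-,-] (faults so far: 2)
  step 3: ref 6 -> HIT, frames=[6,5,-,-] (faults so far: 2)
  step 4: ref 3 -> FAULT, frames=[6,5,3,-] (faults so far: 3)
  step 5: ref 2 -> FAULT, frames=[6,5,3,2] (faults so far: 4)
  step 6: ref 3 -> HIT, frames=[6,5,3,2] (faults so far: 4)
  step 7: ref 1 -> FAULT, evict 6, frames=[1,5,3,2] (faults so far: 5)
  step 8: ref 5 -> HIT, frames=[1,5,3,2] (faults so far: 5)
  step 9: ref 4 -> FAULT, evict 5, frames=[1,4,3,2] (faults so far: 6)
  step 10: ref 4 -> HIT, frames=[1,4,3,2] (faults so far: 6)
  step 11: ref 3 -> HIT, frames=[1,4,3,2] (faults so far: 6)
  step 12: ref 2 -> HIT, frames=[1,4,3,2] (faults so far: 6)
  step 13: ref 4 -> HIT, frames=[1,4,3,2] (faults so far: 6)
  step 14: ref 5 -> FAULT, evict 3, frames=[1,4,5,2] (faults so far: 7)
  FIFO total faults: 7
--- LRU ---
  step 0: ref 6 -> FAULT, frames=[6,-,-,-] (faults so far: 1)
  step 1: ref 6 -> HIT, frames=[6,-,-,-] (faults so far: 1)
  step 2: ref 5 -> FAULT, frames=[6,5,-,-] (faults so far: 2)
  step 3: ref 6 -> HIT, frames=[6,5,-,-] (faults so far: 2)
  step 4: ref 3 -> FAULT, frames=[6,5,3,-] (faults so far: 3)
  step 5: ref 2 -> FAULT, frames=[6,5,3,2] (faults so far: 4)
  step 6: ref 3 -> HIT, frames=[6,5,3,2] (faults so far: 4)
  step 7: ref 1 -> FAULT, evict 5, frames=[6,1,3,2] (faults so far: 5)
  step 8: ref 5 -> FAULT, evict 6, frames=[5,1,3,2] (faults so far: 6)
  step 9: ref 4 -> FAULT, evict 2, frames=[5,1,3,4] (faults so far: 7)
  step 10: ref 4 -> HIT, frames=[5,1,3,4] (faults so far: 7)
  step 11: ref 3 -> HIT, frames=[5,1,3,4] (faults so far: 7)
  step 12: ref 2 -> FAULT, evict 1, frames=[5,2,3,4] (faults so far: 8)
  step 13: ref 4 -> HIT, frames=[5,2,3,4] (faults so far: 8)
  step 14: ref 5 -> HIT, frames=[5,2,3,4] (faults so far: 8)
  LRU total faults: 8
--- Optimal ---
  step 0: ref 6 -> FAULT, frames=[6,-,-,-] (faults so far: 1)
  step 1: ref 6 -> HIT, frames=[6,-,-,-] (faults so far: 1)
  step 2: ref 5 -> FAULT, frames=[6,5,-,-] (faults so far: 2)
  step 3: ref 6 -> HIT, frames=[6,5,-,-] (faults so far: 2)
  step 4: ref 3 -> FAULT, frames=[6,5,3,-] (faults so far: 3)
  step 5: ref 2 -> FAULT, frames=[6,5,3,2] (faults so far: 4)
  step 6: ref 3 -> HIT, frames=[6,5,3,2] (faults so far: 4)
  step 7: ref 1 -> FAULT, evict 6, frames=[1,5,3,2] (faults so far: 5)
  step 8: ref 5 -> HIT, frames=[1,5,3,2] (faults so far: 5)
  step 9: ref 4 -> FAULT, evict 1, frames=[4,5,3,2] (faults so far: 6)
  step 10: ref 4 -> HIT, frames=[4,5,3,2] (faults so far: 6)
  step 11: ref 3 -> HIT, frames=[4,5,3,2] (faults so far: 6)
  step 12: ref 2 -> HIT, frames=[4,5,3,2] (faults so far: 6)
  step 13: ref 4 -> HIT, frames=[4,5,3,2] (faults so far: 6)
  step 14: ref 5 -> HIT, frames=[4,5,3,2] (faults so far: 6)
  Optimal total faults: 6

Answer: 7 8 6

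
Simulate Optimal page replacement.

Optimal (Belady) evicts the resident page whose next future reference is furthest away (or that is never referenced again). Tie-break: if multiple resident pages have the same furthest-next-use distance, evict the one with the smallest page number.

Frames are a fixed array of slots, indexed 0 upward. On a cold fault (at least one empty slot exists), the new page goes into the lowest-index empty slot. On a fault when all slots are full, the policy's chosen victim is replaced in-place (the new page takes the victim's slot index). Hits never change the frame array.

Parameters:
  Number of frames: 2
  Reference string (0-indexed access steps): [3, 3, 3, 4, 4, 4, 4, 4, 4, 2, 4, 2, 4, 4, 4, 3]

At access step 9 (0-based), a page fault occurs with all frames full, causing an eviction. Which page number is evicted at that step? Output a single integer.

Step 0: ref 3 -> FAULT, frames=[3,-]
Step 1: ref 3 -> HIT, frames=[3,-]
Step 2: ref 3 -> HIT, frames=[3,-]
Step 3: ref 4 -> FAULT, frames=[3,4]
Step 4: ref 4 -> HIT, frames=[3,4]
Step 5: ref 4 -> HIT, frames=[3,4]
Step 6: ref 4 -> HIT, frames=[3,4]
Step 7: ref 4 -> HIT, frames=[3,4]
Step 8: ref 4 -> HIT, frames=[3,4]
Step 9: ref 2 -> FAULT, evict 3, frames=[2,4]
At step 9: evicted page 3

Answer: 3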